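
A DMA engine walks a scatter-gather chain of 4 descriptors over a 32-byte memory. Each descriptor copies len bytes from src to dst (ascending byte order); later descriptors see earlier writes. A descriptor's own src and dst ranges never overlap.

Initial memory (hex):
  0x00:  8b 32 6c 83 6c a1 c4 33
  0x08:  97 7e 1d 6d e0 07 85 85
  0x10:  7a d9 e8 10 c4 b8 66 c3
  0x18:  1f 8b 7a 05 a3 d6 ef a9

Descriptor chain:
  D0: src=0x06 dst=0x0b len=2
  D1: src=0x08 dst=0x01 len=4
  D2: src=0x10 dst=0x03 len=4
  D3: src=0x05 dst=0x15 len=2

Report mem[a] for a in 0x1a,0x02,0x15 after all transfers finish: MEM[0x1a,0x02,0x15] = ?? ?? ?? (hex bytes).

MEM[0x1a,0x02,0x15] = 7a 7e e8

D0: mem[0x0b..0x0c] <- [c4 33]
D1: mem[0x01..0x04] <- [97 7e 1d c4]
D2: mem[0x03..0x06] <- [7a d9 e8 10]
D3: mem[0x15..0x16] <- [e8 10]
query mem[0x1a]=0x7a, mem[0x02]=0x7e, mem[0x15]=0xe8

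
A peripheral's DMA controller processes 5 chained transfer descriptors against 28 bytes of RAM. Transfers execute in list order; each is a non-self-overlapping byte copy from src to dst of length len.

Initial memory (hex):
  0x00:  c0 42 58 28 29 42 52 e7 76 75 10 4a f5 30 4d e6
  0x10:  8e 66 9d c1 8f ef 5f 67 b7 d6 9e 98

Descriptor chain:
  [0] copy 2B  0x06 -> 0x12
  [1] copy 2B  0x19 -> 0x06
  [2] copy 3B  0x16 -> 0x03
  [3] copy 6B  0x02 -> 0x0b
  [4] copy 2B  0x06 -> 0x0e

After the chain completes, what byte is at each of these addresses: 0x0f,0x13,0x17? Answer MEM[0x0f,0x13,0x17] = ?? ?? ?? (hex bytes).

[0] 0x06->0x12 len=2 : 52 e7
[1] 0x19->0x06 len=2 : d6 9e
[2] 0x16->0x03 len=3 : 5f 67 b7
[3] 0x02->0x0b len=6 : 58 5f 67 b7 d6 9e
[4] 0x06->0x0e len=2 : d6 9e
query mem[0x0f]=0x9e, mem[0x13]=0xe7, mem[0x17]=0x67

MEM[0x0f,0x13,0x17] = 9e e7 67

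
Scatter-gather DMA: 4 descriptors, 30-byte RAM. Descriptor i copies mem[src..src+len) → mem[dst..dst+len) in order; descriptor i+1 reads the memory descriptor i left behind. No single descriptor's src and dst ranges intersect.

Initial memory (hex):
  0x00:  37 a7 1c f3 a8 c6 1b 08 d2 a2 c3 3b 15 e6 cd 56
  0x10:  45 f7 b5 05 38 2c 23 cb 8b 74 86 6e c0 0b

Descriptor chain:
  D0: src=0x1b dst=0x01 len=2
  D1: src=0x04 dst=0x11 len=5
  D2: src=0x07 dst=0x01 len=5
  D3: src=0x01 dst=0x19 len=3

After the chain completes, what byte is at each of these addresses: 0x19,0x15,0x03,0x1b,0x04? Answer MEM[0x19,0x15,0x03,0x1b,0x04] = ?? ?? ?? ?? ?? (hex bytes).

MEM[0x19,0x15,0x03,0x1b,0x04] = 08 d2 a2 a2 c3

  after D0: wrote 2B at 0x01 = 6ec0
  after D1: wrote 5B at 0x11 = a8c61b08d2
  after D2: wrote 5B at 0x01 = 08d2a2c33b
  after D3: wrote 3B at 0x19 = 08d2a2
query mem[0x19]=0x08, mem[0x15]=0xd2, mem[0x03]=0xa2, mem[0x1b]=0xa2, mem[0x04]=0xc3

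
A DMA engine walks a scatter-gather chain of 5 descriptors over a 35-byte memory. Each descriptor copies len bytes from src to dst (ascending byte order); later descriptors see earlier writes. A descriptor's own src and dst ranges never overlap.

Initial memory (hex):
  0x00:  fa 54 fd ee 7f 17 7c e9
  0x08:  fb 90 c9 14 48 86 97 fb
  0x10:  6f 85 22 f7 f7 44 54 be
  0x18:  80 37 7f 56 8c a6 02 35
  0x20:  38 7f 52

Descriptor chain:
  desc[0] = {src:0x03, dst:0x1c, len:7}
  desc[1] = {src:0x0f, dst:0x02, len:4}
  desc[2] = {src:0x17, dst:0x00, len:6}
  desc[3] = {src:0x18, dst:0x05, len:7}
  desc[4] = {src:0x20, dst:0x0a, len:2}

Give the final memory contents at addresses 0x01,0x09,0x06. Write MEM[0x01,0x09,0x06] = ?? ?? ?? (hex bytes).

MEM[0x01,0x09,0x06] = 80 ee 37

[0] 0x03->0x1c len=7 : ee 7f 17 7c e9 fb 90
[1] 0x0f->0x02 len=4 : fb 6f 85 22
[2] 0x17->0x00 len=6 : be 80 37 7f 56 ee
[3] 0x18->0x05 len=7 : 80 37 7f 56 ee 7f 17
[4] 0x20->0x0a len=2 : e9 fb
query mem[0x01]=0x80, mem[0x09]=0xee, mem[0x06]=0x37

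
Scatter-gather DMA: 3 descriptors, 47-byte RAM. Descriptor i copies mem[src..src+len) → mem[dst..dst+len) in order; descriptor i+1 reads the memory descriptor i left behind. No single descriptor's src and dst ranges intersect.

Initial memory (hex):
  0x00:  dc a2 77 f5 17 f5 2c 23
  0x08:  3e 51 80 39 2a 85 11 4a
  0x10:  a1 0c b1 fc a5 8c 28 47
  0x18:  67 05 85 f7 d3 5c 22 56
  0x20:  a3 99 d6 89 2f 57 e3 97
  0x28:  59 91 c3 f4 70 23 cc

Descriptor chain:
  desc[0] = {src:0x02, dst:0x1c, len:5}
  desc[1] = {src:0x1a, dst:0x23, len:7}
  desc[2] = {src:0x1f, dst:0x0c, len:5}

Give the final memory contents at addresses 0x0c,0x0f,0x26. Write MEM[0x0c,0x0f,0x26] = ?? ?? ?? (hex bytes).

MEM[0x0c,0x0f,0x26] = f5 d6 f5

D0: mem[0x1c..0x20] <- [77 f5 17 f5 2c]
D1: mem[0x23..0x29] <- [85 f7 77 f5 17 f5 2c]
D2: mem[0x0c..0x10] <- [f5 2c 99 d6 85]
query mem[0x0c]=0xf5, mem[0x0f]=0xd6, mem[0x26]=0xf5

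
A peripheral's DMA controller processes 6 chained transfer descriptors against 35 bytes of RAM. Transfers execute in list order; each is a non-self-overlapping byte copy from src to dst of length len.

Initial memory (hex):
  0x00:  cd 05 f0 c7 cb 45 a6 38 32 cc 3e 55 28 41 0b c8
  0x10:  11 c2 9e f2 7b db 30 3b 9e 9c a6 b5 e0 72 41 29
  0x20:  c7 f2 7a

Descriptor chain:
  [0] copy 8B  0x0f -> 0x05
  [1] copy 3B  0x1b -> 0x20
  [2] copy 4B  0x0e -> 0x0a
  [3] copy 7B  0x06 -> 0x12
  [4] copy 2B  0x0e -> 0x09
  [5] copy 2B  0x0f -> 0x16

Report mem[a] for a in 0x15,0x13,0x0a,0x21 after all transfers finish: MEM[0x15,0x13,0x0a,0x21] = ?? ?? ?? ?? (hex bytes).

#0 dst[0x05+8] := {0xc8,0x11,0xc2,0x9e,0xf2,0x7b,0xdb,0x30}
#1 dst[0x20+3] := {0xb5,0xe0,0x72}
#2 dst[0x0a+4] := {0x0b,0xc8,0x11,0xc2}
#3 dst[0x12+7] := {0x11,0xc2,0x9e,0xf2,0x0b,0xc8,0x11}
#4 dst[0x09+2] := {0x0b,0xc8}
#5 dst[0x16+2] := {0xc8,0x11}
query mem[0x15]=0xf2, mem[0x13]=0xc2, mem[0x0a]=0xc8, mem[0x21]=0xe0

MEM[0x15,0x13,0x0a,0x21] = f2 c2 c8 e0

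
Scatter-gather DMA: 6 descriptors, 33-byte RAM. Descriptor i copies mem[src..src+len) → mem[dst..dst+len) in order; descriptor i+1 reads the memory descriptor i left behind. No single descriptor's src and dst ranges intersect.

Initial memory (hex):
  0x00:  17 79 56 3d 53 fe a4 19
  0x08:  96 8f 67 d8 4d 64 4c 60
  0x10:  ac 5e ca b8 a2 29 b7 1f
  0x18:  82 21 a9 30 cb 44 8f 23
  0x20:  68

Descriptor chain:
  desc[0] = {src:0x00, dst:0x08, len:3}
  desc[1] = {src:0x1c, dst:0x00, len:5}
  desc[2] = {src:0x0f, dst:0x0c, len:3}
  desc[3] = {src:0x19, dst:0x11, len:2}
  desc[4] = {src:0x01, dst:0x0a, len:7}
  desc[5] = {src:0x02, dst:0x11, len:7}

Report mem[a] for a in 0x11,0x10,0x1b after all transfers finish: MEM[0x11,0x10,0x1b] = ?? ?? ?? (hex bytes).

MEM[0x11,0x10,0x1b] = 8f 19 30

#0 dst[0x08+3] := {0x17,0x79,0x56}
#1 dst[0x00+5] := {0xcb,0x44,0x8f,0x23,0x68}
#2 dst[0x0c+3] := {0x60,0xac,0x5e}
#3 dst[0x11+2] := {0x21,0xa9}
#4 dst[0x0a+7] := {0x44,0x8f,0x23,0x68,0xfe,0xa4,0x19}
#5 dst[0x11+7] := {0x8f,0x23,0x68,0xfe,0xa4,0x19,0x17}
query mem[0x11]=0x8f, mem[0x10]=0x19, mem[0x1b]=0x30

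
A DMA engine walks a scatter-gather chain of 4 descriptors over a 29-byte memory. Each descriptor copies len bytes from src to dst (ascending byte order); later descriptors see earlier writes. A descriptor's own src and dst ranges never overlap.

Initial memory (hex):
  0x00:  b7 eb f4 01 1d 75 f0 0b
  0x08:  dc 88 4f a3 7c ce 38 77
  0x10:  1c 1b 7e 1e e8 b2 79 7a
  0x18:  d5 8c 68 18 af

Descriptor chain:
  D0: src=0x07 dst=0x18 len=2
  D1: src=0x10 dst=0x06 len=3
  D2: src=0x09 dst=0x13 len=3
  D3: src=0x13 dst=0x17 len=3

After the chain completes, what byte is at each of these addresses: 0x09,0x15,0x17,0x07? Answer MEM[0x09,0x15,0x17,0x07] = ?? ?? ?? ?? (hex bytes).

MEM[0x09,0x15,0x17,0x07] = 88 a3 88 1b

#0 dst[0x18+2] := {0x0b,0xdc}
#1 dst[0x06+3] := {0x1c,0x1b,0x7e}
#2 dst[0x13+3] := {0x88,0x4f,0xa3}
#3 dst[0x17+3] := {0x88,0x4f,0xa3}
query mem[0x09]=0x88, mem[0x15]=0xa3, mem[0x17]=0x88, mem[0x07]=0x1b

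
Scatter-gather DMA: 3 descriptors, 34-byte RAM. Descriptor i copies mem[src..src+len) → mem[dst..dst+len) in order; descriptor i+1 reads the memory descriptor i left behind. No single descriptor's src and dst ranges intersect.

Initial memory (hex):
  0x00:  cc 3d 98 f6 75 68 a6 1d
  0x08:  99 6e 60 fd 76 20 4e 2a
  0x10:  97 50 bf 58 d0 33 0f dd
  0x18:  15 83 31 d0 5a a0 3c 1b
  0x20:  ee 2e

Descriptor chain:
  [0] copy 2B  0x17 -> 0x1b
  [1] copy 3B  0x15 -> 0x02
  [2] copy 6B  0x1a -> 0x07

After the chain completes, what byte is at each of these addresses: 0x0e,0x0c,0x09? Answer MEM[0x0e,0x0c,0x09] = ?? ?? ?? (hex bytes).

MEM[0x0e,0x0c,0x09] = 4e 1b 15

[0] 0x17->0x1b len=2 : dd 15
[1] 0x15->0x02 len=3 : 33 0f dd
[2] 0x1a->0x07 len=6 : 31 dd 15 a0 3c 1b
query mem[0x0e]=0x4e, mem[0x0c]=0x1b, mem[0x09]=0x15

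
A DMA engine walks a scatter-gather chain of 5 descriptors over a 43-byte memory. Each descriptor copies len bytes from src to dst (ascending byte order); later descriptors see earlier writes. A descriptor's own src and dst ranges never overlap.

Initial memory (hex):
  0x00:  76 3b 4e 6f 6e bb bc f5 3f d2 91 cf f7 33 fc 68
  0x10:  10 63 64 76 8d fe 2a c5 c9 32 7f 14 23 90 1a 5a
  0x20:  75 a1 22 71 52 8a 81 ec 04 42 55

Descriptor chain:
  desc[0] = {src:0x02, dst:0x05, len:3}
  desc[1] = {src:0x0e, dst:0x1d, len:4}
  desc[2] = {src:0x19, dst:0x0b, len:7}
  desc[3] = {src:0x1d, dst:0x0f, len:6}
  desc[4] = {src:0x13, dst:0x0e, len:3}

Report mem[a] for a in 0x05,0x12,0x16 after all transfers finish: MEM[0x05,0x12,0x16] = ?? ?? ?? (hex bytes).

D0: mem[0x05..0x07] <- [4e 6f 6e]
D1: mem[0x1d..0x20] <- [fc 68 10 63]
D2: mem[0x0b..0x11] <- [32 7f 14 23 fc 68 10]
D3: mem[0x0f..0x14] <- [fc 68 10 63 a1 22]
D4: mem[0x0e..0x10] <- [a1 22 fe]
query mem[0x05]=0x4e, mem[0x12]=0x63, mem[0x16]=0x2a

MEM[0x05,0x12,0x16] = 4e 63 2a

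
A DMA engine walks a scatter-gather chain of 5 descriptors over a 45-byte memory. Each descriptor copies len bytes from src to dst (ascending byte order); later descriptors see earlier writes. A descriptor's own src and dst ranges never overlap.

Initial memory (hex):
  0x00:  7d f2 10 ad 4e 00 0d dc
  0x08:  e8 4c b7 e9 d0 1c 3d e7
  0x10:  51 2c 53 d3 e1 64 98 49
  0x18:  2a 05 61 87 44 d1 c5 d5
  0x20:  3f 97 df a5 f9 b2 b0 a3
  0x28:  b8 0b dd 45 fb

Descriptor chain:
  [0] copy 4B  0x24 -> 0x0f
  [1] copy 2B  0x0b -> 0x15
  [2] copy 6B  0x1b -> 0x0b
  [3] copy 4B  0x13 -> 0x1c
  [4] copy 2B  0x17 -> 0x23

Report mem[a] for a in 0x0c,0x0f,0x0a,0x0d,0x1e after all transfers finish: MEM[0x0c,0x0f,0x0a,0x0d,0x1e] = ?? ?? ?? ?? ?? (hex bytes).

MEM[0x0c,0x0f,0x0a,0x0d,0x1e] = 44 d5 b7 d1 e9

#0 dst[0x0f+4] := {0xf9,0xb2,0xb0,0xa3}
#1 dst[0x15+2] := {0xe9,0xd0}
#2 dst[0x0b+6] := {0x87,0x44,0xd1,0xc5,0xd5,0x3f}
#3 dst[0x1c+4] := {0xd3,0xe1,0xe9,0xd0}
#4 dst[0x23+2] := {0x49,0x2a}
query mem[0x0c]=0x44, mem[0x0f]=0xd5, mem[0x0a]=0xb7, mem[0x0d]=0xd1, mem[0x1e]=0xe9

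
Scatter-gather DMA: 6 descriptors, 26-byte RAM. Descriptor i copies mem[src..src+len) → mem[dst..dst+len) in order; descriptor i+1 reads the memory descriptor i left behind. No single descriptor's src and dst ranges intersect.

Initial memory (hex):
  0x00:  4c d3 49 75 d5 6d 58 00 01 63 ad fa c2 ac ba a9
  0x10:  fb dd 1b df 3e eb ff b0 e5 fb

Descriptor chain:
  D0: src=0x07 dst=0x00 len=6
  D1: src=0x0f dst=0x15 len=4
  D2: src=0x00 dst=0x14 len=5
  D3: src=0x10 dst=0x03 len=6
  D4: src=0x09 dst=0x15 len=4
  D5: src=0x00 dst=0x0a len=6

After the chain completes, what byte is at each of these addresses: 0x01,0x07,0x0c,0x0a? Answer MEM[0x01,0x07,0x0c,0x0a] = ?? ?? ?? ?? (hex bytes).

MEM[0x01,0x07,0x0c,0x0a] = 01 00 63 00

D0: mem[0x00..0x05] <- [00 01 63 ad fa c2]
D1: mem[0x15..0x18] <- [a9 fb dd 1b]
D2: mem[0x14..0x18] <- [00 01 63 ad fa]
D3: mem[0x03..0x08] <- [fb dd 1b df 00 01]
D4: mem[0x15..0x18] <- [63 ad fa c2]
D5: mem[0x0a..0x0f] <- [00 01 63 fb dd 1b]
query mem[0x01]=0x01, mem[0x07]=0x00, mem[0x0c]=0x63, mem[0x0a]=0x00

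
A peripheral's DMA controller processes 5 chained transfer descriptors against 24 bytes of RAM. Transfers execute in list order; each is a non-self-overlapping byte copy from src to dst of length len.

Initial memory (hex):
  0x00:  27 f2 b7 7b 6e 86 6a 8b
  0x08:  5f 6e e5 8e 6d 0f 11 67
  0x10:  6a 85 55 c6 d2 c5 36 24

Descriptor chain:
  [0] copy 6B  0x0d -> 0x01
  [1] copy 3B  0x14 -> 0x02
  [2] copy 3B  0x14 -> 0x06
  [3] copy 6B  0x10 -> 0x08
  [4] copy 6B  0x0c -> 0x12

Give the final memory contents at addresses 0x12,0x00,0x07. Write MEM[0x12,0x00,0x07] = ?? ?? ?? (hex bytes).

MEM[0x12,0x00,0x07] = d2 27 c5

D0: mem[0x01..0x06] <- [0f 11 67 6a 85 55]
D1: mem[0x02..0x04] <- [d2 c5 36]
D2: mem[0x06..0x08] <- [d2 c5 36]
D3: mem[0x08..0x0d] <- [6a 85 55 c6 d2 c5]
D4: mem[0x12..0x17] <- [d2 c5 11 67 6a 85]
query mem[0x12]=0xd2, mem[0x00]=0x27, mem[0x07]=0xc5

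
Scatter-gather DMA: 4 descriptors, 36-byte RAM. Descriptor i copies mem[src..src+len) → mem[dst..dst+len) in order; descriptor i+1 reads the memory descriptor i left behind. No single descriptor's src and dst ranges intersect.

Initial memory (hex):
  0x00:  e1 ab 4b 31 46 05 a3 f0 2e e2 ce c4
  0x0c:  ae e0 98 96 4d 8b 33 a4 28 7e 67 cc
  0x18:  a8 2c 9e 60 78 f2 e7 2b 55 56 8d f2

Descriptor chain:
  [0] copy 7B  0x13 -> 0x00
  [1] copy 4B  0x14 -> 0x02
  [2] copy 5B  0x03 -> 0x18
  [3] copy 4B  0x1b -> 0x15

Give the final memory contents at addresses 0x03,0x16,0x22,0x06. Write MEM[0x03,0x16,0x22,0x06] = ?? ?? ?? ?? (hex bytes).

[0] 0x13->0x00 len=7 : a4 28 7e 67 cc a8 2c
[1] 0x14->0x02 len=4 : 28 7e 67 cc
[2] 0x03->0x18 len=5 : 7e 67 cc 2c f0
[3] 0x1b->0x15 len=4 : 2c f0 f2 e7
query mem[0x03]=0x7e, mem[0x16]=0xf0, mem[0x22]=0x8d, mem[0x06]=0x2c

MEM[0x03,0x16,0x22,0x06] = 7e f0 8d 2c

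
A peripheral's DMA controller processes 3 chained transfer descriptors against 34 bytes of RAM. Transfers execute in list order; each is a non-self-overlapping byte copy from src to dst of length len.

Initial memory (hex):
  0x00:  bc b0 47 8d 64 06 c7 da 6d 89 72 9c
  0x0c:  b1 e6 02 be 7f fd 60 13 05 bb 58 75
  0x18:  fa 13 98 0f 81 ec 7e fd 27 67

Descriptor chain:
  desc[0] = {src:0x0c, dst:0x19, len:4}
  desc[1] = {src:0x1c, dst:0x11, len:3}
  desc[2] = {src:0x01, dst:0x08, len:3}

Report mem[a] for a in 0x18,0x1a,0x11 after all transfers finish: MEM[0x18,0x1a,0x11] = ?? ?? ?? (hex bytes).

  after D0: wrote 4B at 0x19 = b1e602be
  after D1: wrote 3B at 0x11 = beec7e
  after D2: wrote 3B at 0x08 = b0478d
query mem[0x18]=0xfa, mem[0x1a]=0xe6, mem[0x11]=0xbe

MEM[0x18,0x1a,0x11] = fa e6 be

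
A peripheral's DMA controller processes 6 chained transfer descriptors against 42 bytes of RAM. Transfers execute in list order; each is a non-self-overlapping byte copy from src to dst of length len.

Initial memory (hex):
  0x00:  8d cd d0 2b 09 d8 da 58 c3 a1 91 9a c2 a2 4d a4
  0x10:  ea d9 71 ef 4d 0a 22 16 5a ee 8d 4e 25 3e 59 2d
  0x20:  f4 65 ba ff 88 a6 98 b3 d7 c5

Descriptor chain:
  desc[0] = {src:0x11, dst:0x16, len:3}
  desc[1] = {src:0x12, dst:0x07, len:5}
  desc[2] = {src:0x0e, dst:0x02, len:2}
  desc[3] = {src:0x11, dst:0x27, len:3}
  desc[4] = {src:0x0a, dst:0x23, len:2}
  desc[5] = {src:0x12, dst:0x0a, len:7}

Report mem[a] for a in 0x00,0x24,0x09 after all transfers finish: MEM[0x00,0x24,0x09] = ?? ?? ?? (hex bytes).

[0] 0x11->0x16 len=3 : d9 71 ef
[1] 0x12->0x07 len=5 : 71 ef 4d 0a d9
[2] 0x0e->0x02 len=2 : 4d a4
[3] 0x11->0x27 len=3 : d9 71 ef
[4] 0x0a->0x23 len=2 : 0a d9
[5] 0x12->0x0a len=7 : 71 ef 4d 0a d9 71 ef
query mem[0x00]=0x8d, mem[0x24]=0xd9, mem[0x09]=0x4d

MEM[0x00,0x24,0x09] = 8d d9 4d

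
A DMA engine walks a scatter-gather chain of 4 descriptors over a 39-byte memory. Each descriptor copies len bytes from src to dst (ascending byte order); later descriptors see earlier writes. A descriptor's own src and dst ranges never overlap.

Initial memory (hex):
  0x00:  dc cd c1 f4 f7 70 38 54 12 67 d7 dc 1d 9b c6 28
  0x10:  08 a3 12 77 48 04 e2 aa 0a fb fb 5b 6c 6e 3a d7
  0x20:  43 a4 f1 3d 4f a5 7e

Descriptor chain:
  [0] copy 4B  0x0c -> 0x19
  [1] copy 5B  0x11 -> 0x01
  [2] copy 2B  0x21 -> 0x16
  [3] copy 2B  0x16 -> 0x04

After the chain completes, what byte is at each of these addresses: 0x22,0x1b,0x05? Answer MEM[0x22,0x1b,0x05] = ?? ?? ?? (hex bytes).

#0 dst[0x19+4] := {0x1d,0x9b,0xc6,0x28}
#1 dst[0x01+5] := {0xa3,0x12,0x77,0x48,0x04}
#2 dst[0x16+2] := {0xa4,0xf1}
#3 dst[0x04+2] := {0xa4,0xf1}
query mem[0x22]=0xf1, mem[0x1b]=0xc6, mem[0x05]=0xf1

MEM[0x22,0x1b,0x05] = f1 c6 f1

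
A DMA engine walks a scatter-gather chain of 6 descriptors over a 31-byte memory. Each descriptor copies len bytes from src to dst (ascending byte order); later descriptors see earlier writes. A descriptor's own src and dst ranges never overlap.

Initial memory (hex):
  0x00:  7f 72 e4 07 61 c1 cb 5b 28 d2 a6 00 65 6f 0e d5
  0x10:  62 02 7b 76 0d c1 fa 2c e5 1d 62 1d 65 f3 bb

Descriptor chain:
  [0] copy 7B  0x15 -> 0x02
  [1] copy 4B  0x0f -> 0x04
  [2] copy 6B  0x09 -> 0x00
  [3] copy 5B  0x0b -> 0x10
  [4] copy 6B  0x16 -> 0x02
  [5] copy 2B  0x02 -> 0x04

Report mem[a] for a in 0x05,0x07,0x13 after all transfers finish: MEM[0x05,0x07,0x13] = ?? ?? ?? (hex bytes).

#0 dst[0x02+7] := {0xc1,0xfa,0x2c,0xe5,0x1d,0x62,0x1d}
#1 dst[0x04+4] := {0xd5,0x62,0x02,0x7b}
#2 dst[0x00+6] := {0xd2,0xa6,0x00,0x65,0x6f,0x0e}
#3 dst[0x10+5] := {0x00,0x65,0x6f,0x0e,0xd5}
#4 dst[0x02+6] := {0xfa,0x2c,0xe5,0x1d,0x62,0x1d}
#5 dst[0x04+2] := {0xfa,0x2c}
query mem[0x05]=0x2c, mem[0x07]=0x1d, mem[0x13]=0x0e

MEM[0x05,0x07,0x13] = 2c 1d 0e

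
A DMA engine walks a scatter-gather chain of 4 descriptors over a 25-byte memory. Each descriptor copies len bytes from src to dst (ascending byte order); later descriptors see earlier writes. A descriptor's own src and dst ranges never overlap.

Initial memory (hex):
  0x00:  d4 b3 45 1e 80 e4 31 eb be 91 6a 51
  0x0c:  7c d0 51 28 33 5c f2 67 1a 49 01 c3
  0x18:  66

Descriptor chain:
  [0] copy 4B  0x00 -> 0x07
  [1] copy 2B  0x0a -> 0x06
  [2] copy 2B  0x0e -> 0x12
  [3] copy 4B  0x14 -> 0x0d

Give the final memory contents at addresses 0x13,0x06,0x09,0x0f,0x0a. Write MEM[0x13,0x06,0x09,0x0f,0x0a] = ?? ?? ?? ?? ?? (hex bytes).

#0 dst[0x07+4] := {0xd4,0xb3,0x45,0x1e}
#1 dst[0x06+2] := {0x1e,0x51}
#2 dst[0x12+2] := {0x51,0x28}
#3 dst[0x0d+4] := {0x1a,0x49,0x01,0xc3}
query mem[0x13]=0x28, mem[0x06]=0x1e, mem[0x09]=0x45, mem[0x0f]=0x01, mem[0x0a]=0x1e

MEM[0x13,0x06,0x09,0x0f,0x0a] = 28 1e 45 01 1e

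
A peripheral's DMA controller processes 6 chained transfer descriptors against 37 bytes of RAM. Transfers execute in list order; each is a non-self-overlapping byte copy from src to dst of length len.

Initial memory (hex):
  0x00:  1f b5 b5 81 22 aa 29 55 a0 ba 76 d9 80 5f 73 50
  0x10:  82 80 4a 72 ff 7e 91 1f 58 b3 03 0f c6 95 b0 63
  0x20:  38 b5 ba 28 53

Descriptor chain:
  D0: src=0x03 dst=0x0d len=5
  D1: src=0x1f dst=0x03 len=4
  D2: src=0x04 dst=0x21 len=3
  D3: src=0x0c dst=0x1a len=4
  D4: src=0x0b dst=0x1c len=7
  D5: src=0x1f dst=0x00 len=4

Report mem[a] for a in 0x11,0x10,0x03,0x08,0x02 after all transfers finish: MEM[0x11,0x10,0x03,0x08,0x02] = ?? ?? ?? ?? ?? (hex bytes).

MEM[0x11,0x10,0x03,0x08,0x02] = 55 29 55 a0 29

  after D0: wrote 5B at 0x0d = 8122aa2955
  after D1: wrote 4B at 0x03 = 6338b5ba
  after D2: wrote 3B at 0x21 = 38b5ba
  after D3: wrote 4B at 0x1a = 808122aa
  after D4: wrote 7B at 0x1c = d9808122aa2955
  after D5: wrote 4B at 0x00 = 22aa2955
query mem[0x11]=0x55, mem[0x10]=0x29, mem[0x03]=0x55, mem[0x08]=0xa0, mem[0x02]=0x29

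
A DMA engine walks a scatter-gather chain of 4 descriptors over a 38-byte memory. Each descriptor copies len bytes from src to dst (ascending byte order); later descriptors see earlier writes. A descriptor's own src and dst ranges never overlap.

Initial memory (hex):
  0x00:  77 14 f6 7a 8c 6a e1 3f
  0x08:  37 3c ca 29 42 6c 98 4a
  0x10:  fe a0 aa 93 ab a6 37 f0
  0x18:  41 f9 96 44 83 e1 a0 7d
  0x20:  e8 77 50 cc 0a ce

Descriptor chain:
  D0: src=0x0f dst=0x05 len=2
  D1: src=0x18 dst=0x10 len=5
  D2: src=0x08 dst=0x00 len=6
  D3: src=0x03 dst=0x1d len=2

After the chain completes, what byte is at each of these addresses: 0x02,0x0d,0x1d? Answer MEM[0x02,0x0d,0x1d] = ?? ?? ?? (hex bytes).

MEM[0x02,0x0d,0x1d] = ca 6c 29

D0: mem[0x05..0x06] <- [4a fe]
D1: mem[0x10..0x14] <- [41 f9 96 44 83]
D2: mem[0x00..0x05] <- [37 3c ca 29 42 6c]
D3: mem[0x1d..0x1e] <- [29 42]
query mem[0x02]=0xca, mem[0x0d]=0x6c, mem[0x1d]=0x29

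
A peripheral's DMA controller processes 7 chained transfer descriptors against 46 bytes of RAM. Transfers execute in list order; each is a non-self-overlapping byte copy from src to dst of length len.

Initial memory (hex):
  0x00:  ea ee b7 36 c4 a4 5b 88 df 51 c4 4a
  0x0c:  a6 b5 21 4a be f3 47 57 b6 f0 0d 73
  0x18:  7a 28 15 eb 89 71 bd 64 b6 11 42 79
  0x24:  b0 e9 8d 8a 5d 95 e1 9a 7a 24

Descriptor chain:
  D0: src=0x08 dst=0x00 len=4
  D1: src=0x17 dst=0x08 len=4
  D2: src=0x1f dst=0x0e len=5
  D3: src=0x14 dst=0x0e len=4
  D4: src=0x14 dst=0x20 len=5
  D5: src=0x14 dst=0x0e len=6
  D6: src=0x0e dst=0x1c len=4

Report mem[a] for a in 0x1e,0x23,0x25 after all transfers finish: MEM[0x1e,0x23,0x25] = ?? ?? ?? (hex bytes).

[0] 0x08->0x00 len=4 : df 51 c4 4a
[1] 0x17->0x08 len=4 : 73 7a 28 15
[2] 0x1f->0x0e len=5 : 64 b6 11 42 79
[3] 0x14->0x0e len=4 : b6 f0 0d 73
[4] 0x14->0x20 len=5 : b6 f0 0d 73 7a
[5] 0x14->0x0e len=6 : b6 f0 0d 73 7a 28
[6] 0x0e->0x1c len=4 : b6 f0 0d 73
query mem[0x1e]=0x0d, mem[0x23]=0x73, mem[0x25]=0xe9

MEM[0x1e,0x23,0x25] = 0d 73 e9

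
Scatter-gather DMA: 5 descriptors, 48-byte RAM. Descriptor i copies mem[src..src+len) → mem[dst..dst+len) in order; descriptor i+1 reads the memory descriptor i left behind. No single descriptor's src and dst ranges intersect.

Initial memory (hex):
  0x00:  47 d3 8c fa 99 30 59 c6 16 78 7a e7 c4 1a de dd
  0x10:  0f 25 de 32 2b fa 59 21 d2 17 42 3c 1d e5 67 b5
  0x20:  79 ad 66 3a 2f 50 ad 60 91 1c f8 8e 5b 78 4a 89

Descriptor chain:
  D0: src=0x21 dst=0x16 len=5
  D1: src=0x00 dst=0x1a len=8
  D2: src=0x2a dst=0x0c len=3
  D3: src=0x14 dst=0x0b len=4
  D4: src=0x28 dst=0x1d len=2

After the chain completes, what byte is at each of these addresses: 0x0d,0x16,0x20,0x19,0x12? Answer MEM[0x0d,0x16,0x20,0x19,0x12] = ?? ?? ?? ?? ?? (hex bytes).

MEM[0x0d,0x16,0x20,0x19,0x12] = ad ad 59 2f de

  after D0: wrote 5B at 0x16 = ad663a2f50
  after D1: wrote 8B at 0x1a = 47d38cfa993059c6
  after D2: wrote 3B at 0x0c = f88e5b
  after D3: wrote 4B at 0x0b = 2bfaad66
  after D4: wrote 2B at 0x1d = 911c
query mem[0x0d]=0xad, mem[0x16]=0xad, mem[0x20]=0x59, mem[0x19]=0x2f, mem[0x12]=0xde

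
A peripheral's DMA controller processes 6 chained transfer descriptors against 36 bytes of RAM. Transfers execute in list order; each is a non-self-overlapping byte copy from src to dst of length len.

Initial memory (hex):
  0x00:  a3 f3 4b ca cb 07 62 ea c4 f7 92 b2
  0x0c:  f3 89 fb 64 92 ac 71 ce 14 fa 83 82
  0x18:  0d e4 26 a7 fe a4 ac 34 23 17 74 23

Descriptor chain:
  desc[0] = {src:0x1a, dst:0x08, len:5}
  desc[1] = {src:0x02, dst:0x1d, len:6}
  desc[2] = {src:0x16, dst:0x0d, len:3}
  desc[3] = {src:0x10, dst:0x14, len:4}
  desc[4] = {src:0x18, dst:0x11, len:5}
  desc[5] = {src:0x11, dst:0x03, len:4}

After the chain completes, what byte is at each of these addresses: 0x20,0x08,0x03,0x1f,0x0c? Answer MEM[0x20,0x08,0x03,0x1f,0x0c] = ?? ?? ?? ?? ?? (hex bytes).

#0 dst[0x08+5] := {0x26,0xa7,0xfe,0xa4,0xac}
#1 dst[0x1d+6] := {0x4b,0xca,0xcb,0x07,0x62,0xea}
#2 dst[0x0d+3] := {0x83,0x82,0x0d}
#3 dst[0x14+4] := {0x92,0xac,0x71,0xce}
#4 dst[0x11+5] := {0x0d,0xe4,0x26,0xa7,0xfe}
#5 dst[0x03+4] := {0x0d,0xe4,0x26,0xa7}
query mem[0x20]=0x07, mem[0x08]=0x26, mem[0x03]=0x0d, mem[0x1f]=0xcb, mem[0x0c]=0xac

MEM[0x20,0x08,0x03,0x1f,0x0c] = 07 26 0d cb ac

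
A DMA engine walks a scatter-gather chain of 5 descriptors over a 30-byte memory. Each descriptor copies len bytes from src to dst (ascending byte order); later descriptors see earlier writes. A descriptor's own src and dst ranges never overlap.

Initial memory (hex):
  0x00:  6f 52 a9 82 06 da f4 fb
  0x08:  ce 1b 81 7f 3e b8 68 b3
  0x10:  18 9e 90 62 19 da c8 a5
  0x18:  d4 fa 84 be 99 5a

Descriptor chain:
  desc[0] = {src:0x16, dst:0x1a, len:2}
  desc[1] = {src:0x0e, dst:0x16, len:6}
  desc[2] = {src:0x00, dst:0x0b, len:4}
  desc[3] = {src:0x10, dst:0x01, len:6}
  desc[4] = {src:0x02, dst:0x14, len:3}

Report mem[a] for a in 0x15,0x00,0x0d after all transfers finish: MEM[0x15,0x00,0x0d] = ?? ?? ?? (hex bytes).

MEM[0x15,0x00,0x0d] = 90 6f a9

D0: mem[0x1a..0x1b] <- [c8 a5]
D1: mem[0x16..0x1b] <- [68 b3 18 9e 90 62]
D2: mem[0x0b..0x0e] <- [6f 52 a9 82]
D3: mem[0x01..0x06] <- [18 9e 90 62 19 da]
D4: mem[0x14..0x16] <- [9e 90 62]
query mem[0x15]=0x90, mem[0x00]=0x6f, mem[0x0d]=0xa9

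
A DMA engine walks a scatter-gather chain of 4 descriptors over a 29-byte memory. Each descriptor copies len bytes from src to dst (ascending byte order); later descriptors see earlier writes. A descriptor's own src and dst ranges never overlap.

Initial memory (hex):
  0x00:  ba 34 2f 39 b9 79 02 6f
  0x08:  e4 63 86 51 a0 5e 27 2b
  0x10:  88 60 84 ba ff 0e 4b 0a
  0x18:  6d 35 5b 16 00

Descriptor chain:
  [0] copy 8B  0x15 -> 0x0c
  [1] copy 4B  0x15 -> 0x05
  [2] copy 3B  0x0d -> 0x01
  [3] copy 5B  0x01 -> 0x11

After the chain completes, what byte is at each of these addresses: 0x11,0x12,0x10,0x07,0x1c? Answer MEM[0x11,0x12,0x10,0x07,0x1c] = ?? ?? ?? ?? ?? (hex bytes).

D0: mem[0x0c..0x13] <- [0e 4b 0a 6d 35 5b 16 00]
D1: mem[0x05..0x08] <- [0e 4b 0a 6d]
D2: mem[0x01..0x03] <- [4b 0a 6d]
D3: mem[0x11..0x15] <- [4b 0a 6d b9 0e]
query mem[0x11]=0x4b, mem[0x12]=0x0a, mem[0x10]=0x35, mem[0x07]=0x0a, mem[0x1c]=0x00

MEM[0x11,0x12,0x10,0x07,0x1c] = 4b 0a 35 0a 00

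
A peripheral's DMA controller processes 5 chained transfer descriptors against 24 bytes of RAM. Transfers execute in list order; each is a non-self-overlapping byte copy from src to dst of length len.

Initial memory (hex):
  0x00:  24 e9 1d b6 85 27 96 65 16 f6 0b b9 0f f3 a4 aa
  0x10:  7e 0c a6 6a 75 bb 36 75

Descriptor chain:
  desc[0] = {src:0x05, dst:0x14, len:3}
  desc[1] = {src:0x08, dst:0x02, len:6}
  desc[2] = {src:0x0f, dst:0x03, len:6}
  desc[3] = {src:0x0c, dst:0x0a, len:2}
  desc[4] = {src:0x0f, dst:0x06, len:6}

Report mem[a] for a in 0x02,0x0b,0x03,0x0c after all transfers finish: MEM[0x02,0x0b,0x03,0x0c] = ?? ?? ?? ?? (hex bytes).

  after D0: wrote 3B at 0x14 = 279665
  after D1: wrote 6B at 0x02 = 16f60bb90ff3
  after D2: wrote 6B at 0x03 = aa7e0ca66a27
  after D3: wrote 2B at 0x0a = 0ff3
  after D4: wrote 6B at 0x06 = aa7e0ca66a27
query mem[0x02]=0x16, mem[0x0b]=0x27, mem[0x03]=0xaa, mem[0x0c]=0x0f

MEM[0x02,0x0b,0x03,0x0c] = 16 27 aa 0f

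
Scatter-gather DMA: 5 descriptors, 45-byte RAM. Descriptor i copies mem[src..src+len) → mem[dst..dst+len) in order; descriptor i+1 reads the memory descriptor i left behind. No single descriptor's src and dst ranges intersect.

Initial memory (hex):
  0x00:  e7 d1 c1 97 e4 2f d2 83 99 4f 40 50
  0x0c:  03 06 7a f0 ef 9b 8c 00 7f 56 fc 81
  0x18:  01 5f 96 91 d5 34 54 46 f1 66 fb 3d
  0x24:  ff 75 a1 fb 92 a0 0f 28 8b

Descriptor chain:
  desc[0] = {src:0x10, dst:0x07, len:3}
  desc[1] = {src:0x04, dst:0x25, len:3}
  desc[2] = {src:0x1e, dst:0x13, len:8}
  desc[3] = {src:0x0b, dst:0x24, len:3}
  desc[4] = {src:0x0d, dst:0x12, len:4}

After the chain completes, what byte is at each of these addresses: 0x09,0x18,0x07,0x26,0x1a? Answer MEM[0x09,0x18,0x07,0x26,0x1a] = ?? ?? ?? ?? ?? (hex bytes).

[0] 0x10->0x07 len=3 : ef 9b 8c
[1] 0x04->0x25 len=3 : e4 2f d2
[2] 0x1e->0x13 len=8 : 54 46 f1 66 fb 3d ff e4
[3] 0x0b->0x24 len=3 : 50 03 06
[4] 0x0d->0x12 len=4 : 06 7a f0 ef
query mem[0x09]=0x8c, mem[0x18]=0x3d, mem[0x07]=0xef, mem[0x26]=0x06, mem[0x1a]=0xe4

MEM[0x09,0x18,0x07,0x26,0x1a] = 8c 3d ef 06 e4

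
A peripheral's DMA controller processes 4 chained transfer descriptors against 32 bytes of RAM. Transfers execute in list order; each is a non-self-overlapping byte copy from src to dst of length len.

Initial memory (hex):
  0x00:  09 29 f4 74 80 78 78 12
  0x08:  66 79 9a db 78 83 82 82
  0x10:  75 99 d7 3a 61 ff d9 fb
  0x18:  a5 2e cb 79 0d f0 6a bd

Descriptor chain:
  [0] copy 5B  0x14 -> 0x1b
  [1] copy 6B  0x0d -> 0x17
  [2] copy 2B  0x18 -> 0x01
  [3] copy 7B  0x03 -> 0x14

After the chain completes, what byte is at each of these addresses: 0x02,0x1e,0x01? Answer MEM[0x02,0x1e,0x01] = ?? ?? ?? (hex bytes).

[0] 0x14->0x1b len=5 : 61 ff d9 fb a5
[1] 0x0d->0x17 len=6 : 83 82 82 75 99 d7
[2] 0x18->0x01 len=2 : 82 82
[3] 0x03->0x14 len=7 : 74 80 78 78 12 66 79
query mem[0x02]=0x82, mem[0x1e]=0xfb, mem[0x01]=0x82

MEM[0x02,0x1e,0x01] = 82 fb 82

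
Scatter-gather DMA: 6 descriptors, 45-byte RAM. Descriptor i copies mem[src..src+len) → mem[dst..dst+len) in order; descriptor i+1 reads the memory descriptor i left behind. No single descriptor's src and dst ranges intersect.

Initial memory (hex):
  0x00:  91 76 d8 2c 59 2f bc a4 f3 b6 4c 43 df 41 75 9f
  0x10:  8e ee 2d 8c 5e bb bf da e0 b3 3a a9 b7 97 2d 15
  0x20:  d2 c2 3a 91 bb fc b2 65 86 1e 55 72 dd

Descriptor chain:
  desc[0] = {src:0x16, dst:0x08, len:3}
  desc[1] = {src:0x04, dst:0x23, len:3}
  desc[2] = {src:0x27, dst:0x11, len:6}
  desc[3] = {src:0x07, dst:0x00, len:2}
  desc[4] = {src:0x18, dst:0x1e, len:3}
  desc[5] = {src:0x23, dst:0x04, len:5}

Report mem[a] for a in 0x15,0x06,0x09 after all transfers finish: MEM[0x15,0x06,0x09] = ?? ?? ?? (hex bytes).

MEM[0x15,0x06,0x09] = 72 bc da

D0: mem[0x08..0x0a] <- [bf da e0]
D1: mem[0x23..0x25] <- [59 2f bc]
D2: mem[0x11..0x16] <- [65 86 1e 55 72 dd]
D3: mem[0x00..0x01] <- [a4 bf]
D4: mem[0x1e..0x20] <- [e0 b3 3a]
D5: mem[0x04..0x08] <- [59 2f bc b2 65]
query mem[0x15]=0x72, mem[0x06]=0xbc, mem[0x09]=0xda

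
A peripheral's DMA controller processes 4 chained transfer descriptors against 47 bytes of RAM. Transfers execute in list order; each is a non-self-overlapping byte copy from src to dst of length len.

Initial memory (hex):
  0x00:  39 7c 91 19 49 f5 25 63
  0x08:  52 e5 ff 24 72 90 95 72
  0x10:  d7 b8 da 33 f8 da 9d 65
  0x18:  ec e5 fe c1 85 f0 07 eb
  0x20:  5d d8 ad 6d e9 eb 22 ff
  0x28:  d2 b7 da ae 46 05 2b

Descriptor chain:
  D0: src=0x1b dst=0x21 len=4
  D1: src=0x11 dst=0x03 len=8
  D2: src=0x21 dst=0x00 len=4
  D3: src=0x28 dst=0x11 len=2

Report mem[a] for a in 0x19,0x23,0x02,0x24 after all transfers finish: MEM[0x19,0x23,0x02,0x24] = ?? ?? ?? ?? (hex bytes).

[0] 0x1b->0x21 len=4 : c1 85 f0 07
[1] 0x11->0x03 len=8 : b8 da 33 f8 da 9d 65 ec
[2] 0x21->0x00 len=4 : c1 85 f0 07
[3] 0x28->0x11 len=2 : d2 b7
query mem[0x19]=0xe5, mem[0x23]=0xf0, mem[0x02]=0xf0, mem[0x24]=0x07

MEM[0x19,0x23,0x02,0x24] = e5 f0 f0 07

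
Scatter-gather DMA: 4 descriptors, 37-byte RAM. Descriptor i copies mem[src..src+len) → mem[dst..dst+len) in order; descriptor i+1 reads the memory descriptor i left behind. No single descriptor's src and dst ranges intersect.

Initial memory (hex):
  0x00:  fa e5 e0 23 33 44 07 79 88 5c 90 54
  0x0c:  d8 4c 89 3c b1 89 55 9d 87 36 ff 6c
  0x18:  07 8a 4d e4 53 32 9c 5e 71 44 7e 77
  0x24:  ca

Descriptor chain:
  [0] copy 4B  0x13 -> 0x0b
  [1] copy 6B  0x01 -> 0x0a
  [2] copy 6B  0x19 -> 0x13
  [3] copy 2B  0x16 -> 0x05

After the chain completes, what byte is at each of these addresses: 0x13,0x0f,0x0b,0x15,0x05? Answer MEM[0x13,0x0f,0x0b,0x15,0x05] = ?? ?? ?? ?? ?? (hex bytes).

D0: mem[0x0b..0x0e] <- [9d 87 36 ff]
D1: mem[0x0a..0x0f] <- [e5 e0 23 33 44 07]
D2: mem[0x13..0x18] <- [8a 4d e4 53 32 9c]
D3: mem[0x05..0x06] <- [53 32]
query mem[0x13]=0x8a, mem[0x0f]=0x07, mem[0x0b]=0xe0, mem[0x15]=0xe4, mem[0x05]=0x53

MEM[0x13,0x0f,0x0b,0x15,0x05] = 8a 07 e0 e4 53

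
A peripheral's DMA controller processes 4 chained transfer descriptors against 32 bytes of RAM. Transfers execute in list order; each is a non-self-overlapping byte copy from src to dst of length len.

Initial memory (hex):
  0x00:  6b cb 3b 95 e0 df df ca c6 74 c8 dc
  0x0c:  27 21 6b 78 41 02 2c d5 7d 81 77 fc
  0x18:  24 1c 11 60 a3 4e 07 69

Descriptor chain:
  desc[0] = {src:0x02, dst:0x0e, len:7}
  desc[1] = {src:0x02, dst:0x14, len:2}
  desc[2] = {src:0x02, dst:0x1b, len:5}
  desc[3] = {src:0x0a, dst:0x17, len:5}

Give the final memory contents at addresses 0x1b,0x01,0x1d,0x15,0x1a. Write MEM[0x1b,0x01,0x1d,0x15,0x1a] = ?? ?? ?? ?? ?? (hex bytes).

MEM[0x1b,0x01,0x1d,0x15,0x1a] = 3b cb e0 95 21

D0: mem[0x0e..0x14] <- [3b 95 e0 df df ca c6]
D1: mem[0x14..0x15] <- [3b 95]
D2: mem[0x1b..0x1f] <- [3b 95 e0 df df]
D3: mem[0x17..0x1b] <- [c8 dc 27 21 3b]
query mem[0x1b]=0x3b, mem[0x01]=0xcb, mem[0x1d]=0xe0, mem[0x15]=0x95, mem[0x1a]=0x21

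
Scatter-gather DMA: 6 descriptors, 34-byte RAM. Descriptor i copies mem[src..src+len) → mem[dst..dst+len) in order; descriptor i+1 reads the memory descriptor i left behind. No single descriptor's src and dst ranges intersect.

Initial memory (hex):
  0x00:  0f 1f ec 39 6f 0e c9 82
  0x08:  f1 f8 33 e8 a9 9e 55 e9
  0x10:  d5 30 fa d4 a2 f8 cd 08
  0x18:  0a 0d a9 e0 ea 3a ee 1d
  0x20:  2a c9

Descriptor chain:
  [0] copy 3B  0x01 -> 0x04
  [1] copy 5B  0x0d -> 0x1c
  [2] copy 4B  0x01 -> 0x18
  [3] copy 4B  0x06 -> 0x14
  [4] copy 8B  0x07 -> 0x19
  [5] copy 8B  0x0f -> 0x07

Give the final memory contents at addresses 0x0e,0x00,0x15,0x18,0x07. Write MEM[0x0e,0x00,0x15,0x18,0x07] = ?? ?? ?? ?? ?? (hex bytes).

D0: mem[0x04..0x06] <- [1f ec 39]
D1: mem[0x1c..0x20] <- [9e 55 e9 d5 30]
D2: mem[0x18..0x1b] <- [1f ec 39 1f]
D3: mem[0x14..0x17] <- [39 82 f1 f8]
D4: mem[0x19..0x20] <- [82 f1 f8 33 e8 a9 9e 55]
D5: mem[0x07..0x0e] <- [e9 d5 30 fa d4 39 82 f1]
query mem[0x0e]=0xf1, mem[0x00]=0x0f, mem[0x15]=0x82, mem[0x18]=0x1f, mem[0x07]=0xe9

MEM[0x0e,0x00,0x15,0x18,0x07] = f1 0f 82 1f e9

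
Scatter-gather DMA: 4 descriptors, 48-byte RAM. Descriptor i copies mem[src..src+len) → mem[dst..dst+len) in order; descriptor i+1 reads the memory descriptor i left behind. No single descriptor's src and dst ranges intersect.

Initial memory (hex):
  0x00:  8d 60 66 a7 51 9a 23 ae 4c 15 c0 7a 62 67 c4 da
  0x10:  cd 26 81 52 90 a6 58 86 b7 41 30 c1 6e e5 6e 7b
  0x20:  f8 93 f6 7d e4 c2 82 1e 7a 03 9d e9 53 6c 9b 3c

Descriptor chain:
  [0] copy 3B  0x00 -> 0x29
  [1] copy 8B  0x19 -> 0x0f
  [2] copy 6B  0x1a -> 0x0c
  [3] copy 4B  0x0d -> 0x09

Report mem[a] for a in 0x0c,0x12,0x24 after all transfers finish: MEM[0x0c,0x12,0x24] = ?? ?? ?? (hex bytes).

  after D0: wrote 3B at 0x29 = 8d6066
  after D1: wrote 8B at 0x0f = 4130c16ee56e7bf8
  after D2: wrote 6B at 0x0c = 30c16ee56e7b
  after D3: wrote 4B at 0x09 = c16ee56e
query mem[0x0c]=0x6e, mem[0x12]=0x6e, mem[0x24]=0xe4

MEM[0x0c,0x12,0x24] = 6e 6e e4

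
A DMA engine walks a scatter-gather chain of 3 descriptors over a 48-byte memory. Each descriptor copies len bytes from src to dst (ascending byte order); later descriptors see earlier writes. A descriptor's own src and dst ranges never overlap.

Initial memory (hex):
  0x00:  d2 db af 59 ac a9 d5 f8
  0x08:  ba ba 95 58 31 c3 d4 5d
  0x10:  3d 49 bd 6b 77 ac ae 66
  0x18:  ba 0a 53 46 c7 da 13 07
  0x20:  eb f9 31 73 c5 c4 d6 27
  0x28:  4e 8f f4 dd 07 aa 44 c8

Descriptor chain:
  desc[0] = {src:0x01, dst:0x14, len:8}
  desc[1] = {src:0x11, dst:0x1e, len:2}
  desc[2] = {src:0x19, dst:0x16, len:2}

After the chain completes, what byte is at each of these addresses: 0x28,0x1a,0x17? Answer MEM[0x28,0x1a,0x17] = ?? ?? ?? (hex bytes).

#0 dst[0x14+8] := {0xdb,0xaf,0x59,0xac,0xa9,0xd5,0xf8,0xba}
#1 dst[0x1e+2] := {0x49,0xbd}
#2 dst[0x16+2] := {0xd5,0xf8}
query mem[0x28]=0x4e, mem[0x1a]=0xf8, mem[0x17]=0xf8

MEM[0x28,0x1a,0x17] = 4e f8 f8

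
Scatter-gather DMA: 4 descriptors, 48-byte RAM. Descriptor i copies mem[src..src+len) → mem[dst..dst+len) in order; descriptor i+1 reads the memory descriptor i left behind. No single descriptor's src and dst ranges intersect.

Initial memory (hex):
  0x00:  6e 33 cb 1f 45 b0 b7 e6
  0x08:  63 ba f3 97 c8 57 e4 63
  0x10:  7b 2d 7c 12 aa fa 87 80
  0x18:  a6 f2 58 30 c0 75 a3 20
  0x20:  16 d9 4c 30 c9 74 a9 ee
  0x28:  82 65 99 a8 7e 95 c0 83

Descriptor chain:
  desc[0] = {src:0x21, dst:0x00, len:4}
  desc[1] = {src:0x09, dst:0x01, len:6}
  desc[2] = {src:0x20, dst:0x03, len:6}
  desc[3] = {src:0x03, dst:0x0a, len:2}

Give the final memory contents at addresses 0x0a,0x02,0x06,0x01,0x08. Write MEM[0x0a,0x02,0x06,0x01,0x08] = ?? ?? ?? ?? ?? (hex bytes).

[0] 0x21->0x00 len=4 : d9 4c 30 c9
[1] 0x09->0x01 len=6 : ba f3 97 c8 57 e4
[2] 0x20->0x03 len=6 : 16 d9 4c 30 c9 74
[3] 0x03->0x0a len=2 : 16 d9
query mem[0x0a]=0x16, mem[0x02]=0xf3, mem[0x06]=0x30, mem[0x01]=0xba, mem[0x08]=0x74

MEM[0x0a,0x02,0x06,0x01,0x08] = 16 f3 30 ba 74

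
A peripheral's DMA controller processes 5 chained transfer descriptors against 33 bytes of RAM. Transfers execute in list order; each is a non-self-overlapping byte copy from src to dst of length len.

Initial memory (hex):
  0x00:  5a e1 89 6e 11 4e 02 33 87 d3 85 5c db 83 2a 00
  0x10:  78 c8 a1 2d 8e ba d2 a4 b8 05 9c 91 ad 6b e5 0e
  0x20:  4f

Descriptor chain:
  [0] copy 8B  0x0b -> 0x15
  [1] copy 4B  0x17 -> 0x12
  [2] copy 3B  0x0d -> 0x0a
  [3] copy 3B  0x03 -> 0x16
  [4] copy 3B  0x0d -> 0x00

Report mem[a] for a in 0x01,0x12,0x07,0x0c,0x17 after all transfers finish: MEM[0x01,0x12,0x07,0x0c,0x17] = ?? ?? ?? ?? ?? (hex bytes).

[0] 0x0b->0x15 len=8 : 5c db 83 2a 00 78 c8 a1
[1] 0x17->0x12 len=4 : 83 2a 00 78
[2] 0x0d->0x0a len=3 : 83 2a 00
[3] 0x03->0x16 len=3 : 6e 11 4e
[4] 0x0d->0x00 len=3 : 83 2a 00
query mem[0x01]=0x2a, mem[0x12]=0x83, mem[0x07]=0x33, mem[0x0c]=0x00, mem[0x17]=0x11

MEM[0x01,0x12,0x07,0x0c,0x17] = 2a 83 33 00 11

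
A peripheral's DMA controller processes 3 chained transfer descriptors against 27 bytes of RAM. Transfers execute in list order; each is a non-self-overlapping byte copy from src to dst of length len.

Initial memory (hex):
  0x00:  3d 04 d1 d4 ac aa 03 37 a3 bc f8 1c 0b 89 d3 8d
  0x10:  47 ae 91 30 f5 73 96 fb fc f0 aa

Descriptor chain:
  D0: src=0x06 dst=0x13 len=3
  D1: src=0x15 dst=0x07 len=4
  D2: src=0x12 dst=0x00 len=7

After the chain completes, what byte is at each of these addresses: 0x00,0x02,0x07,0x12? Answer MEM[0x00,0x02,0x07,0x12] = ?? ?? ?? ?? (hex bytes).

D0: mem[0x13..0x15] <- [03 37 a3]
D1: mem[0x07..0x0a] <- [a3 96 fb fc]
D2: mem[0x00..0x06] <- [91 03 37 a3 96 fb fc]
query mem[0x00]=0x91, mem[0x02]=0x37, mem[0x07]=0xa3, mem[0x12]=0x91

MEM[0x00,0x02,0x07,0x12] = 91 37 a3 91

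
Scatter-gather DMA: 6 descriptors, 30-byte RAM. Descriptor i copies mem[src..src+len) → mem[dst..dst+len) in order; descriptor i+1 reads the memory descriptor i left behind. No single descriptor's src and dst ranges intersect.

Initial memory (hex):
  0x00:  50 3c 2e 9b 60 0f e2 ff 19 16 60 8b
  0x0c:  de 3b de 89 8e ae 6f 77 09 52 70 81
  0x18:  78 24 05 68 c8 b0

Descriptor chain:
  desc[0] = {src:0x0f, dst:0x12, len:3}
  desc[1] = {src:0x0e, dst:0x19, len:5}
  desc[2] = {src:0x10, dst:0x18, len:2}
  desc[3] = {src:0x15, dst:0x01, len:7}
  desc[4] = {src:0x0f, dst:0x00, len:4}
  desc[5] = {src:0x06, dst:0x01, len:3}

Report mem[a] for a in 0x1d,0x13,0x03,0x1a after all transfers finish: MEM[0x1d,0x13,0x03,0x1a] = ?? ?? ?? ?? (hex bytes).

D0: mem[0x12..0x14] <- [89 8e ae]
D1: mem[0x19..0x1d] <- [de 89 8e ae 89]
D2: mem[0x18..0x19] <- [8e ae]
D3: mem[0x01..0x07] <- [52 70 81 8e ae 89 8e]
D4: mem[0x00..0x03] <- [89 8e ae 89]
D5: mem[0x01..0x03] <- [89 8e 19]
query mem[0x1d]=0x89, mem[0x13]=0x8e, mem[0x03]=0x19, mem[0x1a]=0x89

MEM[0x1d,0x13,0x03,0x1a] = 89 8e 19 89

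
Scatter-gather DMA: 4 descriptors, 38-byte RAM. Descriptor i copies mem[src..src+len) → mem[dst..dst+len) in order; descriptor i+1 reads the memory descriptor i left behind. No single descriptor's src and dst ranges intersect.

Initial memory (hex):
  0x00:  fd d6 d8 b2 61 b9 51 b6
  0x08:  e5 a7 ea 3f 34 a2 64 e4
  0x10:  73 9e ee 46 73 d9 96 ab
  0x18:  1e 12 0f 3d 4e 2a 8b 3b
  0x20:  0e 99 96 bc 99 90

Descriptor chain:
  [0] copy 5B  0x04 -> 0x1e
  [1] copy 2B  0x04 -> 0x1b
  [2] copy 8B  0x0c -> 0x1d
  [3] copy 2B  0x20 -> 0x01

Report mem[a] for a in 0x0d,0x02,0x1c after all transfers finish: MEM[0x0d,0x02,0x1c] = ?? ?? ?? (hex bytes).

MEM[0x0d,0x02,0x1c] = a2 73 b9

#0 dst[0x1e+5] := {0x61,0xb9,0x51,0xb6,0xe5}
#1 dst[0x1b+2] := {0x61,0xb9}
#2 dst[0x1d+8] := {0x34,0xa2,0x64,0xe4,0x73,0x9e,0xee,0x46}
#3 dst[0x01+2] := {0xe4,0x73}
query mem[0x0d]=0xa2, mem[0x02]=0x73, mem[0x1c]=0xb9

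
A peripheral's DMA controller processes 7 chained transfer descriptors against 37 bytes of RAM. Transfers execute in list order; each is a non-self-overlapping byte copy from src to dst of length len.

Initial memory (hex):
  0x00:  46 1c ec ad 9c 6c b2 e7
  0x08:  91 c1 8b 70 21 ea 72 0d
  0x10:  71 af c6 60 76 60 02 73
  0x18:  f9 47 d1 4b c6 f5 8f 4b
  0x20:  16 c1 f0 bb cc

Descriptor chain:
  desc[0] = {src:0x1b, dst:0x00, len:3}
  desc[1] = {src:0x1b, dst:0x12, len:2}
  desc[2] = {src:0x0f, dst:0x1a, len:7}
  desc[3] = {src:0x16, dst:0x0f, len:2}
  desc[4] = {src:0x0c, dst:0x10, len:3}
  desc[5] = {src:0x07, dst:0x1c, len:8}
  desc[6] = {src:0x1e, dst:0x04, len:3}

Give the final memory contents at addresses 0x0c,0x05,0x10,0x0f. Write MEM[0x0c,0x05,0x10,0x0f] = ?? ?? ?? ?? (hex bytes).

[0] 0x1b->0x00 len=3 : 4b c6 f5
[1] 0x1b->0x12 len=2 : 4b c6
[2] 0x0f->0x1a len=7 : 0d 71 af 4b c6 76 60
[3] 0x16->0x0f len=2 : 02 73
[4] 0x0c->0x10 len=3 : 21 ea 72
[5] 0x07->0x1c len=8 : e7 91 c1 8b 70 21 ea 72
[6] 0x1e->0x04 len=3 : c1 8b 70
query mem[0x0c]=0x21, mem[0x05]=0x8b, mem[0x10]=0x21, mem[0x0f]=0x02

MEM[0x0c,0x05,0x10,0x0f] = 21 8b 21 02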